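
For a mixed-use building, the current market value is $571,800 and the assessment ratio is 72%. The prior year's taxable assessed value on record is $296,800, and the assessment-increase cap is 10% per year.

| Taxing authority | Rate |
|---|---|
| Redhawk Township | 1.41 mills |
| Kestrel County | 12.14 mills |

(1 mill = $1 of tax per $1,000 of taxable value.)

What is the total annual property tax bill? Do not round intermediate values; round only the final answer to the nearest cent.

$4,423.80

Uncapped assessed value = $571,800 × 0.72 = $411,696
Cap limit = $296,800 × 1.1 = $326,480
Taxable assessed value = min($411,696, $326,480) = $326,480 (cap binds)
Redhawk Township: $326,480 × 0.00141 = $460.3368
Kestrel County: $326,480 × 0.01214 = $3,963.4672
Total = $4,423.804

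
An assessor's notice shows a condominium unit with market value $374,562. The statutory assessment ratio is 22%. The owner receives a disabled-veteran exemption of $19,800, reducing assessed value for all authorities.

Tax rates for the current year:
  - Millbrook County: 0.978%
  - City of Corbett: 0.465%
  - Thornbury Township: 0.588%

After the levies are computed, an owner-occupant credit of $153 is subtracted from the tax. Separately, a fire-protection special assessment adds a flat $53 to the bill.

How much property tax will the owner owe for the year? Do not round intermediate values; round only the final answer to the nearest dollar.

Assessed value = $374,562 × 0.22 = $82,403.64
Taxable value = $82,403.64 − $19,800 = $62,603.64
Millbrook County: $62,603.64 × 0.00978 = $612.2635992
City of Corbett: $62,603.64 × 0.00465 = $291.106926
Thornbury Township: $62,603.64 × 0.00588 = $368.1094032
Levies subtotal = $1,271.4799284
After credit = $1,271.4799284 − $153 = $1,118.4799284
Total = $1,118.4799284 + $53 = $1,171.4799284

$1,171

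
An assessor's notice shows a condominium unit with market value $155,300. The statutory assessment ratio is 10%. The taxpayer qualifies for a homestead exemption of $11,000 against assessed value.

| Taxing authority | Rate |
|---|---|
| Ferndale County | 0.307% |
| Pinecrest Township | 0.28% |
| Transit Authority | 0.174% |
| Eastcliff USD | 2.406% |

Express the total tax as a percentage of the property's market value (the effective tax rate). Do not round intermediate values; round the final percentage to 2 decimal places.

0.09%

Assessed value = $155,300 × 0.1 = $15,530
Taxable value = $15,530 − $11,000 = $4,530
Ferndale County: $4,530 × 0.00307 = $13.9071
Pinecrest Township: $4,530 × 0.0028 = $12.684
Transit Authority: $4,530 × 0.00174 = $7.8822
Eastcliff USD: $4,530 × 0.02406 = $108.9918
Total tax = $143.4651
Effective rate = $143.4651 ÷ $155,300 = 0.09% of market value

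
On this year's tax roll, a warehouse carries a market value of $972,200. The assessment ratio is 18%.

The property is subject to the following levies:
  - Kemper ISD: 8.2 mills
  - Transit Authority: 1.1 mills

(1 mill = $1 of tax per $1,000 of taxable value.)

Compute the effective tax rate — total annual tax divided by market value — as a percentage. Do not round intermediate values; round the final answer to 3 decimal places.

0.167%

Assessed value = $972,200 × 0.18 = $174,996
Kemper ISD: $174,996 × 0.0082 = $1,434.9672
Transit Authority: $174,996 × 0.0011 = $192.4956
Total tax = $1,627.4628
Effective rate = $1,627.4628 ÷ $972,200 = 0.167% of market value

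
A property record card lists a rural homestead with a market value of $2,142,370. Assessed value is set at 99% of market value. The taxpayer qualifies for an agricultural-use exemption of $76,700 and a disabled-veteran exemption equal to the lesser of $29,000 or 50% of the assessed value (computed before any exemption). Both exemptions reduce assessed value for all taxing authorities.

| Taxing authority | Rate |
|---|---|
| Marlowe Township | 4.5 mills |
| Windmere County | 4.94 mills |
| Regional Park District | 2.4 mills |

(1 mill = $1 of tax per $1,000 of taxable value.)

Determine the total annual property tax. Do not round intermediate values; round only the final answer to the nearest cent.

Assessed value = $2,142,370 × 0.99 = $2,120,946.3
Disabled-veteran exemption = min($29,000, 50% × $2,120,946.3) = min($29,000, $1,060,473.15) = $29,000 (dollar cap binds)
Taxable value = $2,120,946.3 − $76,700 − $29,000 = $2,015,246.3
Marlowe Township: $2,015,246.3 × 0.0045 = $9,068.60835
Windmere County: $2,015,246.3 × 0.00494 = $9,955.316722
Regional Park District: $2,015,246.3 × 0.0024 = $4,836.59112
Total = $23,860.516192

$23,860.52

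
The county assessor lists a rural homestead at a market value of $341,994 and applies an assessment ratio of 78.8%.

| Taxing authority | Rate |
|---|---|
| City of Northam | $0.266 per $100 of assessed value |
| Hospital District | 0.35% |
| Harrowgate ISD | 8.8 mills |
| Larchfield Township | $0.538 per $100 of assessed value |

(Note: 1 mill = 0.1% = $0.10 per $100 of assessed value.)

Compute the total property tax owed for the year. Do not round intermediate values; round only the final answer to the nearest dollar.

Assessed value = $341,994 × 0.788 = $269,491.272
City of Northam: $269,491.272 × 0.00266 = $716.84678352
Hospital District: $269,491.272 × 0.0035 = $943.219452
Harrowgate ISD: $269,491.272 × 0.0088 = $2,371.5231936
Larchfield Township: $269,491.272 × 0.00538 = $1,449.86304336
Total = $5,481.45247248

$5,481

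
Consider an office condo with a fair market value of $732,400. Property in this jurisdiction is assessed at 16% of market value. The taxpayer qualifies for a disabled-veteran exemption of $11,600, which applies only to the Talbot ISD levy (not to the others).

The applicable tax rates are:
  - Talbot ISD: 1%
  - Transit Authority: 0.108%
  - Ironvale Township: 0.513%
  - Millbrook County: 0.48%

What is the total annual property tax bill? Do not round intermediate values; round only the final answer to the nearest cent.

Assessed value = $732,400 × 0.16 = $117,184
Talbot ISD: ($117,184 − $11,600) × 0.01 = $105,584 × 0.01 = $1,055.84
Transit Authority: $117,184 × 0.00108 = $126.55872
Ironvale Township: $117,184 × 0.00513 = $601.15392
Millbrook County: $117,184 × 0.0048 = $562.4832
Total = $2,346.03584

$2,346.04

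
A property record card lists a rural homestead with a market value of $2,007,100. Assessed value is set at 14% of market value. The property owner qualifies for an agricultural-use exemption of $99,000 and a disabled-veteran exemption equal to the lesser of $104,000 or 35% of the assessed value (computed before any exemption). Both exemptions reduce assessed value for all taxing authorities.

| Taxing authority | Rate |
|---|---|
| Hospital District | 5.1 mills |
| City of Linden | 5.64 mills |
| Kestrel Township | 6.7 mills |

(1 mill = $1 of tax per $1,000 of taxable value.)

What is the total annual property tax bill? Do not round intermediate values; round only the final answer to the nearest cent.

$1,458.79

Assessed value = $2,007,100 × 0.14 = $280,994
Disabled-veteran exemption = min($104,000, 35% × $280,994) = min($104,000, $98,347.9) = $98,347.9 (percentage binds)
Taxable value = $280,994 − $99,000 − $98,347.9 = $83,646.1
Hospital District: $83,646.1 × 0.0051 = $426.59511
City of Linden: $83,646.1 × 0.00564 = $471.764004
Kestrel Township: $83,646.1 × 0.0067 = $560.42887
Total = $1,458.787984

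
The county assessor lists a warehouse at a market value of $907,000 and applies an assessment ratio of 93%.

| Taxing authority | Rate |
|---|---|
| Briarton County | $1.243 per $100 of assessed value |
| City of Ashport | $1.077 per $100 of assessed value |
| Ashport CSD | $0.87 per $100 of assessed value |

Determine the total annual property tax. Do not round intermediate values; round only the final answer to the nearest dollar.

Assessed value = $907,000 × 0.93 = $843,510
Briarton County: $843,510 × 0.01243 = $10,484.8293
City of Ashport: $843,510 × 0.01077 = $9,084.6027
Ashport CSD: $843,510 × 0.0087 = $7,338.537
Total = $10,484.8293 + $9,084.6027 + $7,338.537 = $26,907.969

$26,908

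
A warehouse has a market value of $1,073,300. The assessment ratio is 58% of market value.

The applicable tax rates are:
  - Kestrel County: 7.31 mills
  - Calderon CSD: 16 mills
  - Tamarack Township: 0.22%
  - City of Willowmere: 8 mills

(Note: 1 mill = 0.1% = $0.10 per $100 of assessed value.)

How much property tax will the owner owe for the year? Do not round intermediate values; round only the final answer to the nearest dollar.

Assessed value = $1,073,300 × 0.58 = $622,514
Kestrel County: $622,514 × 0.00731 = $4,550.57734
Calderon CSD: $622,514 × 0.016 = $9,960.224
Tamarack Township: $622,514 × 0.0022 = $1,369.5308
City of Willowmere: $622,514 × 0.008 = $4,980.112
Total = $20,860.44414

$20,860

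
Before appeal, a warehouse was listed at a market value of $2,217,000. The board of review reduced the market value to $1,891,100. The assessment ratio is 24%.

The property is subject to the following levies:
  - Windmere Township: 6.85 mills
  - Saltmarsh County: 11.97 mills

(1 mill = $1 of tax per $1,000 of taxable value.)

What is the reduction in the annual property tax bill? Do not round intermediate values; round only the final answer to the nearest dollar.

Old assessed value = $2,217,000 × 0.24 = $532,080
New assessed value = $1,891,100 × 0.24 = $453,864
Combined rate = 0.00685 + 0.01197 = 0.01882
Old tax = $532,080 × 0.01882 = $10,013.7456
New tax = $453,864 × 0.01882 = $8,541.72048
Reduction = $10,013.7456 − $8,541.72048 = $1,472.02512

$1,472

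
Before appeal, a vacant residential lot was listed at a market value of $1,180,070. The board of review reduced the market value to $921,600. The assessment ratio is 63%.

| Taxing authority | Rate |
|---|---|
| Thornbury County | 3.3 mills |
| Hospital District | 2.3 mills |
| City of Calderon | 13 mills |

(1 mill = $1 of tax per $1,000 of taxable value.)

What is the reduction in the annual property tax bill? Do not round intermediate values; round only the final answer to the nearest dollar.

Old assessed value = $1,180,070 × 0.63 = $743,444.1
New assessed value = $921,600 × 0.63 = $580,608
Combined rate = 0.0033 + 0.0023 + 0.013 = 0.0186
Old tax = $743,444.1 × 0.0186 = $13,828.06026
New tax = $580,608 × 0.0186 = $10,799.3088
Reduction = $13,828.06026 − $10,799.3088 = $3,028.75146

$3,029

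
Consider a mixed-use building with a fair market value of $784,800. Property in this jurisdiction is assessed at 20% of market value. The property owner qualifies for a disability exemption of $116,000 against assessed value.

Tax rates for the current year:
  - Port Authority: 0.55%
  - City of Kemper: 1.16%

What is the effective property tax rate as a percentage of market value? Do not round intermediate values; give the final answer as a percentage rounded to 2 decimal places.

0.09%

Assessed value = $784,800 × 0.2 = $156,960
Taxable value = $156,960 − $116,000 = $40,960
Port Authority: $40,960 × 0.0055 = $225.28
City of Kemper: $40,960 × 0.0116 = $475.136
Total tax = $700.416
Effective rate = $700.416 ÷ $784,800 = 0.09% of market value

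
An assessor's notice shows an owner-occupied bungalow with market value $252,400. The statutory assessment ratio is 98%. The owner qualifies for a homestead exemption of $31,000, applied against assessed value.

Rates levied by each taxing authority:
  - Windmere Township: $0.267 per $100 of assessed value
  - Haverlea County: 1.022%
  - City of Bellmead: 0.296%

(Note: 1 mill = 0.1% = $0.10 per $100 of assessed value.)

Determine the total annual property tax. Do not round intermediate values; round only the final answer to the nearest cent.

Assessed value = $252,400 × 0.98 = $247,352
Taxable value = $247,352 − $31,000 = $216,352
Windmere Township: $216,352 × 0.00267 = $577.65984
Haverlea County: $216,352 × 0.01022 = $2,211.11744
City of Bellmead: $216,352 × 0.00296 = $640.40192
Total = $3,429.1792

$3,429.18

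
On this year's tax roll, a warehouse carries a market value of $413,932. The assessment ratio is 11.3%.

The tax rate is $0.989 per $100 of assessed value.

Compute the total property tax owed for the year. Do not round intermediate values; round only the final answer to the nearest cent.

$462.60

Assessed value = $413,932 × 0.113 = $46,774.316
Tax = $46,774.316 × 0.00989 = $462.59798524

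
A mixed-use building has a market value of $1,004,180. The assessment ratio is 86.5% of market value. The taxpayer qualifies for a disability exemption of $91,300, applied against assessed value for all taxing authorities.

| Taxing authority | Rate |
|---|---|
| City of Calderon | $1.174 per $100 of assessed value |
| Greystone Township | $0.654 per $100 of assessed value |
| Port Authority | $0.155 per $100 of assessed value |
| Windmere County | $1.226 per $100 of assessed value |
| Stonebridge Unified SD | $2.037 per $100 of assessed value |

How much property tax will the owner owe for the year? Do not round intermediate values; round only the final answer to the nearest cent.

Assessed value = $1,004,180 × 0.865 = $868,615.7
Taxable value = $868,615.7 − $91,300 = $777,315.7
City of Calderon: $777,315.7 × 0.01174 = $9,125.686318
Greystone Township: $777,315.7 × 0.00654 = $5,083.644678
Port Authority: $777,315.7 × 0.00155 = $1,204.839335
Windmere County: $777,315.7 × 0.01226 = $9,529.890482
Stonebridge Unified SD: $777,315.7 × 0.02037 = $15,833.920809
Total = $9,125.686318 + $5,083.644678 + $1,204.839335 + $9,529.890482 + $15,833.920809 = $40,777.981622

$40,777.98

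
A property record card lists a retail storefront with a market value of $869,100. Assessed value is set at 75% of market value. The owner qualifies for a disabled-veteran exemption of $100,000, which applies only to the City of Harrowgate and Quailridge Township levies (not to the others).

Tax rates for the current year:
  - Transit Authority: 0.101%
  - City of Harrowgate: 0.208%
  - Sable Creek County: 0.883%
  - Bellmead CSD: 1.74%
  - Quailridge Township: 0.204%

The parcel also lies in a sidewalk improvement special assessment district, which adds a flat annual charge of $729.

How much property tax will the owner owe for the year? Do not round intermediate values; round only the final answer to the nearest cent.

Assessed value = $869,100 × 0.75 = $651,825
Transit Authority: $651,825 × 0.00101 = $658.34325
City of Harrowgate: ($651,825 − $100,000) × 0.00208 = $551,825 × 0.00208 = $1,147.796
Sable Creek County: $651,825 × 0.00883 = $5,755.61475
Bellmead CSD: $651,825 × 0.0174 = $11,341.755
Quailridge Township: ($651,825 − $100,000) × 0.00204 = $551,825 × 0.00204 = $1,125.723
Levies subtotal = $20,029.232
Total = $20,029.232 + $729 = $20,758.232

$20,758.23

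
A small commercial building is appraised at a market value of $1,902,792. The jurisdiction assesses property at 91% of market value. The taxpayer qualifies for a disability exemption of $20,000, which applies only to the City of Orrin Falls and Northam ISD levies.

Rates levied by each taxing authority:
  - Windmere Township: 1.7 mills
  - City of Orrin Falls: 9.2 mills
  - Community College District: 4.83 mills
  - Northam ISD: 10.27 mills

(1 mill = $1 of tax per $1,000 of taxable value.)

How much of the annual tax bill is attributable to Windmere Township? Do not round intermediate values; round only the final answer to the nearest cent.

$2,943.62

Assessed value = $1,902,792 × 0.91 = $1,731,540.72
Windmere Township taxable value = $1,731,540.72 (exemption does not apply)
Windmere Township levy = $1,731,540.72 × 0.0017 = $2,943.619224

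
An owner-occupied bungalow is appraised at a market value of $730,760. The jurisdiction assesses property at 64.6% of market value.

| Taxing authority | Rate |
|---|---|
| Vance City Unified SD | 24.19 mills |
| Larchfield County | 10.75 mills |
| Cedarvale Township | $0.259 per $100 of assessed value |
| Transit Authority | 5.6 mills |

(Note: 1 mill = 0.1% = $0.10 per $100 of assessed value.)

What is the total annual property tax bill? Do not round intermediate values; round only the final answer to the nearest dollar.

Assessed value = $730,760 × 0.646 = $472,070.96
Vance City Unified SD: $472,070.96 × 0.02419 = $11,419.3965224
Larchfield County: $472,070.96 × 0.01075 = $5,074.76282
Cedarvale Township: $472,070.96 × 0.00259 = $1,222.6637864
Transit Authority: $472,070.96 × 0.0056 = $2,643.597376
Total = $20,360.4205048

$20,360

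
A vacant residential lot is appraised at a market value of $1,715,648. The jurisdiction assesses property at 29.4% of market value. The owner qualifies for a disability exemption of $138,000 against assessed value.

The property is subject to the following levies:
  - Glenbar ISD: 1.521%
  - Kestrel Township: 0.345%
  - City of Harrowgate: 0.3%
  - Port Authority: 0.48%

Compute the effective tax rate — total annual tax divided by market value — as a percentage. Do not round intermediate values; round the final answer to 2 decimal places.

0.57%

Assessed value = $1,715,648 × 0.294 = $504,400.512
Taxable value = $504,400.512 − $138,000 = $366,400.512
Glenbar ISD: $366,400.512 × 0.01521 = $5,572.95178752
Kestrel Township: $366,400.512 × 0.00345 = $1,264.0817664
City of Harrowgate: $366,400.512 × 0.003 = $1,099.201536
Port Authority: $366,400.512 × 0.0048 = $1,758.7224576
Total tax = $9,694.95754752
Effective rate = $9,694.95754752 ÷ $1,715,648 = 0.57% of market value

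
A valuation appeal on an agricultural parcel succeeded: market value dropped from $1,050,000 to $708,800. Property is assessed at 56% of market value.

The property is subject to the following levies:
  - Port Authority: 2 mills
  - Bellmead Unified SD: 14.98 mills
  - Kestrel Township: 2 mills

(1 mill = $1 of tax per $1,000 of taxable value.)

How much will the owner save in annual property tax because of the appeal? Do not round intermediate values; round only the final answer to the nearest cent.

Old assessed value = $1,050,000 × 0.56 = $588,000
New assessed value = $708,800 × 0.56 = $396,928
Combined rate = 0.002 + 0.01498 + 0.002 = 0.01898
Old tax = $588,000 × 0.01898 = $11,160.24
New tax = $396,928 × 0.01898 = $7,533.69344
Reduction = $11,160.24 − $7,533.69344 = $3,626.54656

$3,626.55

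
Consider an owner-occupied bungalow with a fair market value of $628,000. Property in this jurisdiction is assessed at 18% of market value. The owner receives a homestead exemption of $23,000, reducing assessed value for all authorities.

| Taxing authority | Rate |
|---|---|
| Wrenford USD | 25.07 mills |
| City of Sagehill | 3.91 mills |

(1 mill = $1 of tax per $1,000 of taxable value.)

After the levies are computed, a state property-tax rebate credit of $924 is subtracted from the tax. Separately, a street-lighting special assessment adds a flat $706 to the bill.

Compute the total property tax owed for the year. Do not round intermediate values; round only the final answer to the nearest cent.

Assessed value = $628,000 × 0.18 = $113,040
Taxable value = $113,040 − $23,000 = $90,040
Wrenford USD: $90,040 × 0.02507 = $2,257.3028
City of Sagehill: $90,040 × 0.00391 = $352.0564
Levies subtotal = $2,609.3592
After credit = $2,609.3592 − $924 = $1,685.3592
Total = $1,685.3592 + $706 = $2,391.3592

$2,391.36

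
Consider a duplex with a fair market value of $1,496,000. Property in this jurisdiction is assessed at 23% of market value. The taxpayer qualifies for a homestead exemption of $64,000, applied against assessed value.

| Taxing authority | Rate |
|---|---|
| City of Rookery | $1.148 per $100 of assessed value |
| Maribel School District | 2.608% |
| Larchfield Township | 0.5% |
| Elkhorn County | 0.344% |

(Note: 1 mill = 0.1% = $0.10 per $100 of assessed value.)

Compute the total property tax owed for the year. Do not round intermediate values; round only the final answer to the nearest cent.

Assessed value = $1,496,000 × 0.23 = $344,080
Taxable value = $344,080 − $64,000 = $280,080
City of Rookery: $280,080 × 0.01148 = $3,215.3184
Maribel School District: $280,080 × 0.02608 = $7,304.4864
Larchfield Township: $280,080 × 0.005 = $1,400.4
Elkhorn County: $280,080 × 0.00344 = $963.4752
Total = $12,883.68

$12,883.68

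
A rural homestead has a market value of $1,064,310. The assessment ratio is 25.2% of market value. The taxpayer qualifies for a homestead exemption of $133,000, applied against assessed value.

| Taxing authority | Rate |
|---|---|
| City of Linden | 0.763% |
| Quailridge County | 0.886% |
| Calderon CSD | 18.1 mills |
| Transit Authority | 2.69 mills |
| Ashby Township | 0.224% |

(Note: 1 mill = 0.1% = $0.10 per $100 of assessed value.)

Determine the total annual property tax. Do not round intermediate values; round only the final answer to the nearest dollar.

Assessed value = $1,064,310 × 0.252 = $268,206.12
Taxable value = $268,206.12 − $133,000 = $135,206.12
City of Linden: $135,206.12 × 0.00763 = $1,031.6226956
Quailridge County: $135,206.12 × 0.00886 = $1,197.9262232
Calderon CSD: $135,206.12 × 0.0181 = $2,447.230772
Transit Authority: $135,206.12 × 0.00269 = $363.7044628
Ashby Township: $135,206.12 × 0.00224 = $302.8617088
Total = $5,343.3458624

$5,343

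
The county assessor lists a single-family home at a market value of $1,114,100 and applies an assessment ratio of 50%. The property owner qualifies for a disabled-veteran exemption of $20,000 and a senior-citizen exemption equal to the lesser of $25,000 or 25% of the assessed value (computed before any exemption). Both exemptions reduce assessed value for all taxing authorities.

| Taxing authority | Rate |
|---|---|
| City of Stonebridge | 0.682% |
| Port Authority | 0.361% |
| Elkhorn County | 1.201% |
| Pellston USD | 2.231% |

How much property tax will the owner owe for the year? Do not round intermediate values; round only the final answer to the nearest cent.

$22,914.24

Assessed value = $1,114,100 × 0.5 = $557,050
Senior-citizen exemption = min($25,000, 25% × $557,050) = min($25,000, $139,262.5) = $25,000 (dollar cap binds)
Taxable value = $557,050 − $20,000 − $25,000 = $512,050
City of Stonebridge: $512,050 × 0.00682 = $3,492.181
Port Authority: $512,050 × 0.00361 = $1,848.5005
Elkhorn County: $512,050 × 0.01201 = $6,149.7205
Pellston USD: $512,050 × 0.02231 = $11,423.8355
Total = $22,914.2375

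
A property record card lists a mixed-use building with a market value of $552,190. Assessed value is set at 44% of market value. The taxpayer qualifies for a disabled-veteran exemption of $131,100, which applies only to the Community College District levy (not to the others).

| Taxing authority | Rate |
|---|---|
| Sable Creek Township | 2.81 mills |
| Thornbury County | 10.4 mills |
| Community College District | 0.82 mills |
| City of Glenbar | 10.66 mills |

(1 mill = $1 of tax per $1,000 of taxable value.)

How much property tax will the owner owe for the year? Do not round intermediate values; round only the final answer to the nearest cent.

$5,891.27

Assessed value = $552,190 × 0.44 = $242,963.6
Sable Creek Township: $242,963.6 × 0.00281 = $682.727716
Thornbury County: $242,963.6 × 0.0104 = $2,526.82144
Community College District: ($242,963.6 − $131,100) × 0.00082 = $111,863.6 × 0.00082 = $91.728152
City of Glenbar: $242,963.6 × 0.01066 = $2,589.991976
Total = $5,891.269284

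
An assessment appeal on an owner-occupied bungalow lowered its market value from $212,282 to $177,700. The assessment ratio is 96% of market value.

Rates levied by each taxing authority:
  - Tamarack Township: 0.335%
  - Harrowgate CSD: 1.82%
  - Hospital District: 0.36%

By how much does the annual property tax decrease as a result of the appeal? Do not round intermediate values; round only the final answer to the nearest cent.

$834.95

Old assessed value = $212,282 × 0.96 = $203,790.72
New assessed value = $177,700 × 0.96 = $170,592
Combined rate = 0.00335 + 0.0182 + 0.0036 = 0.02515
Old tax = $203,790.72 × 0.02515 = $5,125.336608
New tax = $170,592 × 0.02515 = $4,290.3888
Reduction = $5,125.336608 − $4,290.3888 = $834.947808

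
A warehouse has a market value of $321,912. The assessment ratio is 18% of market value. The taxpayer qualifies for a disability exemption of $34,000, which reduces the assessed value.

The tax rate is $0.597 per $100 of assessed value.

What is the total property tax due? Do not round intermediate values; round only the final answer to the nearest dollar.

Assessed value = $321,912 × 0.18 = $57,944.16
Taxable value = $57,944.16 − $34,000 = $23,944.16
Tax = $23,944.16 × 0.00597 = $142.9466352

$143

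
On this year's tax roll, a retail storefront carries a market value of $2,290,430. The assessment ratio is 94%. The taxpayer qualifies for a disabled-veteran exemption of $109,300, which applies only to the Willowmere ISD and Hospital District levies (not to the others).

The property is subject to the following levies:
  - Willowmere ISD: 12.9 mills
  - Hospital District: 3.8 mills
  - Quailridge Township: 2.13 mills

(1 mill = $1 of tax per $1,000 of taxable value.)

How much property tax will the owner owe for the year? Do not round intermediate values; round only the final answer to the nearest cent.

Assessed value = $2,290,430 × 0.94 = $2,153,004.2
Willowmere ISD: ($2,153,004.2 − $109,300) × 0.0129 = $2,043,704.2 × 0.0129 = $26,363.78418
Hospital District: ($2,153,004.2 − $109,300) × 0.0038 = $2,043,704.2 × 0.0038 = $7,766.07596
Quailridge Township: $2,153,004.2 × 0.00213 = $4,585.898946
Total = $38,715.759086

$38,715.76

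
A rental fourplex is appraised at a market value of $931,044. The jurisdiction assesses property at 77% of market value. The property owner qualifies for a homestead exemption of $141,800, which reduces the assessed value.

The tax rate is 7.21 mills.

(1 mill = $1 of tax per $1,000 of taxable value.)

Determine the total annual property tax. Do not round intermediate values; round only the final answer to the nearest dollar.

Assessed value = $931,044 × 0.77 = $716,903.88
Taxable value = $716,903.88 − $141,800 = $575,103.88
Tax = $575,103.88 × 0.00721 = $4,146.4989748

$4,146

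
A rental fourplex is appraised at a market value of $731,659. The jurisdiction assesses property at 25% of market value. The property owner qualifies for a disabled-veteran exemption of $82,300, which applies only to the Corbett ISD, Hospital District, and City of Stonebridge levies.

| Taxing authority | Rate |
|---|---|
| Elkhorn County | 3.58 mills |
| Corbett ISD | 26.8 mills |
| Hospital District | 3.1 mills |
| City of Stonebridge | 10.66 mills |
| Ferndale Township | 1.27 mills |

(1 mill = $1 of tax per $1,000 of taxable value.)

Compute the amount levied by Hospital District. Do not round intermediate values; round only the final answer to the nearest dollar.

Assessed value = $731,659 × 0.25 = $182,914.75
Hospital District taxable value = $182,914.75 − $82,300 = $100,614.75
Hospital District levy = $100,614.75 × 0.0031 = $311.905725

$312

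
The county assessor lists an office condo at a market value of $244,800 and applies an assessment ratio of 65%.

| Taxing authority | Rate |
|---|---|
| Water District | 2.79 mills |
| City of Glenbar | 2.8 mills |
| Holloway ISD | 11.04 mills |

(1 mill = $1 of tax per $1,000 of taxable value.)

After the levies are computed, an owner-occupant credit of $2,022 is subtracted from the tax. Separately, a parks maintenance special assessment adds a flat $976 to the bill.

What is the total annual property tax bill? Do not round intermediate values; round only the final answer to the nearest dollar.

$1,600

Assessed value = $244,800 × 0.65 = $159,120
Water District: $159,120 × 0.00279 = $443.9448
City of Glenbar: $159,120 × 0.0028 = $445.536
Holloway ISD: $159,120 × 0.01104 = $1,756.6848
Levies subtotal = $2,646.1656
After credit = $2,646.1656 − $2,022 = $624.1656
Total = $624.1656 + $976 = $1,600.1656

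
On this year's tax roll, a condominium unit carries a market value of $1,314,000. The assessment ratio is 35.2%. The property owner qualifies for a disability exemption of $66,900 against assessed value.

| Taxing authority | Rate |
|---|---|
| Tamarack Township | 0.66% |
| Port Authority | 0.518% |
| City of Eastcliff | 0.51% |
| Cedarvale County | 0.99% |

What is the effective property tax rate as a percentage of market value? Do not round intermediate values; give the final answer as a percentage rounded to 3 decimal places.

0.806%

Assessed value = $1,314,000 × 0.352 = $462,528
Taxable value = $462,528 − $66,900 = $395,628
Tamarack Township: $395,628 × 0.0066 = $2,611.1448
Port Authority: $395,628 × 0.00518 = $2,049.35304
City of Eastcliff: $395,628 × 0.0051 = $2,017.7028
Cedarvale County: $395,628 × 0.0099 = $3,916.7172
Total tax = $10,594.91784
Effective rate = $10,594.91784 ÷ $1,314,000 = 0.806% of market value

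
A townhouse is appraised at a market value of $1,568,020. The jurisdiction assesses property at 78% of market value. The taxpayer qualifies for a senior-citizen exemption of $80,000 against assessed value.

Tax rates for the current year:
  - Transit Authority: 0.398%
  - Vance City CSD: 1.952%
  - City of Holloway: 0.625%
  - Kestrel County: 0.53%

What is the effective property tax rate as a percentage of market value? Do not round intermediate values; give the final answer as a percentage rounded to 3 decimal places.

2.555%

Assessed value = $1,568,020 × 0.78 = $1,223,055.6
Taxable value = $1,223,055.6 − $80,000 = $1,143,055.6
Transit Authority: $1,143,055.6 × 0.00398 = $4,549.361288
Vance City CSD: $1,143,055.6 × 0.01952 = $22,312.445312
City of Holloway: $1,143,055.6 × 0.00625 = $7,144.0975
Kestrel County: $1,143,055.6 × 0.0053 = $6,058.19468
Total tax = $40,064.09878
Effective rate = $40,064.09878 ÷ $1,568,020 = 2.555% of market value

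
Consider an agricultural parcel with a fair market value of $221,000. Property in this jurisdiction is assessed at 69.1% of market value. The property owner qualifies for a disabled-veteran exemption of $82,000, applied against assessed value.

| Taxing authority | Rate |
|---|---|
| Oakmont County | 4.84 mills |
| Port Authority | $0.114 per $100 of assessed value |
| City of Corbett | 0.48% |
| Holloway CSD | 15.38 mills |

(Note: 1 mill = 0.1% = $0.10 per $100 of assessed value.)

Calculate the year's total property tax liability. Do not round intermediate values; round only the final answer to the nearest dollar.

Assessed value = $221,000 × 0.691 = $152,711
Taxable value = $152,711 − $82,000 = $70,711
Oakmont County: $70,711 × 0.00484 = $342.24124
Port Authority: $70,711 × 0.00114 = $80.61054
City of Corbett: $70,711 × 0.0048 = $339.4128
Holloway CSD: $70,711 × 0.01538 = $1,087.53518
Total = $1,849.79976

$1,850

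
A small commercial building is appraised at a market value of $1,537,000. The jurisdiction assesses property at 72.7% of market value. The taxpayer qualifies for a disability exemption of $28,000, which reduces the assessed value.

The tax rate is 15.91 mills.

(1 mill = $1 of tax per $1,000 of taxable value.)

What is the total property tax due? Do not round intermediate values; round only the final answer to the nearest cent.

Assessed value = $1,537,000 × 0.727 = $1,117,399
Taxable value = $1,117,399 − $28,000 = $1,089,399
Tax = $1,089,399 × 0.01591 = $17,332.33809

$17,332.34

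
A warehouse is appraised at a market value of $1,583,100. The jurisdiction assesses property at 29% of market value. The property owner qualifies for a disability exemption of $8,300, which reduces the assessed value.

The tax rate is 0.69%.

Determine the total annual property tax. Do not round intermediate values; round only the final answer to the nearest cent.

Assessed value = $1,583,100 × 0.29 = $459,099
Taxable value = $459,099 − $8,300 = $450,799
Tax = $450,799 × 0.0069 = $3,110.5131

$3,110.51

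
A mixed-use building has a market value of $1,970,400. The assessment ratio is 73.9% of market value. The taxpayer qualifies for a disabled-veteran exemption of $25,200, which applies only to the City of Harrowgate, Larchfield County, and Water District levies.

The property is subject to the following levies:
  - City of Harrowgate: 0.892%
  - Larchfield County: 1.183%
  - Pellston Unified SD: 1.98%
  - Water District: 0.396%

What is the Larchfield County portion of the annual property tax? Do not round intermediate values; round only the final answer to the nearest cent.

Assessed value = $1,970,400 × 0.739 = $1,456,125.6
Larchfield County taxable value = $1,456,125.6 − $25,200 = $1,430,925.6
Larchfield County levy = $1,430,925.6 × 0.01183 = $16,927.849848

$16,927.85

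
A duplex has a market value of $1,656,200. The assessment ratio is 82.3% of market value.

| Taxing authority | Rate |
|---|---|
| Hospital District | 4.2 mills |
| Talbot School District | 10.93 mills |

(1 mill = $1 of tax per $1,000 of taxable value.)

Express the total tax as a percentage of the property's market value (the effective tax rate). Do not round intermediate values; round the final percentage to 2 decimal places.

1.25%

Assessed value = $1,656,200 × 0.823 = $1,363,052.6
Hospital District: $1,363,052.6 × 0.0042 = $5,724.82092
Talbot School District: $1,363,052.6 × 0.01093 = $14,898.164918
Total tax = $20,622.985838
Effective rate = $20,622.985838 ÷ $1,656,200 = 1.25% of market value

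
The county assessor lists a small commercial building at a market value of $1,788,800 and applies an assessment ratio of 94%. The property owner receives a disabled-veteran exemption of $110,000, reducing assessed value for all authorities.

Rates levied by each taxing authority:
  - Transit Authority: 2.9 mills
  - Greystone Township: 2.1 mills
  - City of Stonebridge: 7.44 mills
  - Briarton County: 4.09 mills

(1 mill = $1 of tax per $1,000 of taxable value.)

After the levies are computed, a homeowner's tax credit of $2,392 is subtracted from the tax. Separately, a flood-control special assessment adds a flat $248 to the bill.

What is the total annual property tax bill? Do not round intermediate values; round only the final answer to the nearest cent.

$23,832.43

Assessed value = $1,788,800 × 0.94 = $1,681,472
Taxable value = $1,681,472 − $110,000 = $1,571,472
Transit Authority: $1,571,472 × 0.0029 = $4,557.2688
Greystone Township: $1,571,472 × 0.0021 = $3,300.0912
City of Stonebridge: $1,571,472 × 0.00744 = $11,691.75168
Briarton County: $1,571,472 × 0.00409 = $6,427.32048
Levies subtotal = $25,976.43216
After credit = $25,976.43216 − $2,392 = $23,584.43216
Total = $23,584.43216 + $248 = $23,832.43216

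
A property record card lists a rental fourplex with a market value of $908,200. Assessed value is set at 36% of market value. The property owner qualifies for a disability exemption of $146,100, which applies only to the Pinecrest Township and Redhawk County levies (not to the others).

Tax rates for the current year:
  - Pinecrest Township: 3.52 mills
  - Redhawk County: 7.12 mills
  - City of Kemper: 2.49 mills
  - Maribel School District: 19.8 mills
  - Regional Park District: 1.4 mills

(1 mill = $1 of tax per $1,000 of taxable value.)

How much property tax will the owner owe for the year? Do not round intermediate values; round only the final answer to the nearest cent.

Assessed value = $908,200 × 0.36 = $326,952
Pinecrest Township: ($326,952 − $146,100) × 0.00352 = $180,852 × 0.00352 = $636.59904
Redhawk County: ($326,952 − $146,100) × 0.00712 = $180,852 × 0.00712 = $1,287.66624
City of Kemper: $326,952 × 0.00249 = $814.11048
Maribel School District: $326,952 × 0.0198 = $6,473.6496
Regional Park District: $326,952 × 0.0014 = $457.7328
Total = $9,669.75816

$9,669.76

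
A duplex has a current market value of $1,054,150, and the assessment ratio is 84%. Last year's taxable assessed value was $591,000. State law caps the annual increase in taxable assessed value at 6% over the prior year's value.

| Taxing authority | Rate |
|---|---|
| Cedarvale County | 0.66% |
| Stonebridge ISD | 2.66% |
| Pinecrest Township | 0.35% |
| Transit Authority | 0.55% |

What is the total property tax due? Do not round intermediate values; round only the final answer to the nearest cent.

$26,436.61

Uncapped assessed value = $1,054,150 × 0.84 = $885,486
Cap limit = $591,000 × 1.06 = $626,460
Taxable assessed value = min($885,486, $626,460) = $626,460 (cap binds)
Cedarvale County: $626,460 × 0.0066 = $4,134.636
Stonebridge ISD: $626,460 × 0.0266 = $16,663.836
Pinecrest Township: $626,460 × 0.0035 = $2,192.61
Transit Authority: $626,460 × 0.0055 = $3,445.53
Total = $26,436.612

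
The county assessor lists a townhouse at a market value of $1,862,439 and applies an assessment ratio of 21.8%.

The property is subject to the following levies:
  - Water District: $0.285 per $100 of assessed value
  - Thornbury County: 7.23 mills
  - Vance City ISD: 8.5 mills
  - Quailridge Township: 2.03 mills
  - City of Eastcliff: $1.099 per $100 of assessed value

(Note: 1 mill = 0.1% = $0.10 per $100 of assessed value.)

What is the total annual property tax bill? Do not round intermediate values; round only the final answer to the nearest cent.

$12,829.97

Assessed value = $1,862,439 × 0.218 = $406,011.702
Water District: $406,011.702 × 0.00285 = $1,157.1333507
Thornbury County: $406,011.702 × 0.00723 = $2,935.46460546
Vance City ISD: $406,011.702 × 0.0085 = $3,451.099467
Quailridge Township: $406,011.702 × 0.00203 = $824.20375506
City of Eastcliff: $406,011.702 × 0.01099 = $4,462.06860498
Total = $12,829.9697832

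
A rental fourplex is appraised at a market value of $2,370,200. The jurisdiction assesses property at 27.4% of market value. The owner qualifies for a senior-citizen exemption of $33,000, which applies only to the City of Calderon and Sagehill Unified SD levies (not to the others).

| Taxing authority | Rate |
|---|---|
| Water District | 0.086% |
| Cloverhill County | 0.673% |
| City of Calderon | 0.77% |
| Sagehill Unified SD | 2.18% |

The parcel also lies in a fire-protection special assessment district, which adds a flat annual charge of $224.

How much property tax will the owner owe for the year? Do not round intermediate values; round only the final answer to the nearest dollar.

$23,338

Assessed value = $2,370,200 × 0.274 = $649,434.8
Water District: $649,434.8 × 0.00086 = $558.513928
Cloverhill County: $649,434.8 × 0.00673 = $4,370.696204
City of Calderon: ($649,434.8 − $33,000) × 0.0077 = $616,434.8 × 0.0077 = $4,746.54796
Sagehill Unified SD: ($649,434.8 − $33,000) × 0.0218 = $616,434.8 × 0.0218 = $13,438.27864
Levies subtotal = $23,114.036732
Total = $23,114.036732 + $224 = $23,338.036732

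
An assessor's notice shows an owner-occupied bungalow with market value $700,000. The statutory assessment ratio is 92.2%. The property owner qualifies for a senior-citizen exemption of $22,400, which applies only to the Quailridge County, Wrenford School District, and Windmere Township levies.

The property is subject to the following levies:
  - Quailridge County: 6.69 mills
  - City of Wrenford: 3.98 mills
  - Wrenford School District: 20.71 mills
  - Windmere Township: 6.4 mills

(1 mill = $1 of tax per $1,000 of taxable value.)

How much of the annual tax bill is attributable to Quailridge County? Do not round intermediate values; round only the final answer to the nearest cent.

Assessed value = $700,000 × 0.922 = $645,400
Quailridge County taxable value = $645,400 − $22,400 = $623,000
Quailridge County levy = $623,000 × 0.00669 = $4,167.87

$4,167.87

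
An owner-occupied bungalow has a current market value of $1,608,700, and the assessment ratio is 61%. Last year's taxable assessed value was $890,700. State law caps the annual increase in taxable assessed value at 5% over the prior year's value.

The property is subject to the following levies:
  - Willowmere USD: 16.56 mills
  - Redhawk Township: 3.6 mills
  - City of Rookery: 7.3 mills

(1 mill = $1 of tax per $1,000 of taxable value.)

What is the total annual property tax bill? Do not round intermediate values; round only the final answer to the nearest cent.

Uncapped assessed value = $1,608,700 × 0.61 = $981,307
Cap limit = $890,700 × 1.05 = $935,235
Taxable assessed value = min($981,307, $935,235) = $935,235 (cap binds)
Willowmere USD: $935,235 × 0.01656 = $15,487.4916
Redhawk Township: $935,235 × 0.0036 = $3,366.846
City of Rookery: $935,235 × 0.0073 = $6,827.2155
Total = $25,681.5531

$25,681.55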